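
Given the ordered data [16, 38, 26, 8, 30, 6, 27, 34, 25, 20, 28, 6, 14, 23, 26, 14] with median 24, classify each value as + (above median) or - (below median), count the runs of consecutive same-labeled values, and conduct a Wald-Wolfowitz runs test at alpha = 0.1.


Step 1: Compute median = 24; label A = above, B = below.
Labels in order: BAABABAAABABBBAB  (n_A = 8, n_B = 8)
Step 2: Count runs R = 11.
Step 3: Under H0 (random ordering), E[R] = 2*n_A*n_B/(n_A+n_B) + 1 = 2*8*8/16 + 1 = 9.0000.
        Var[R] = 2*n_A*n_B*(2*n_A*n_B - n_A - n_B) / ((n_A+n_B)^2 * (n_A+n_B-1)) = 14336/3840 = 3.7333.
        SD[R] = 1.9322.
Step 4: Continuity-corrected z = (R - 0.5 - E[R]) / SD[R] = (11 - 0.5 - 9.0000) / 1.9322 = 0.7763.
Step 5: Two-sided p-value via normal approximation = 2*(1 - Phi(|z|)) = 0.437558.
Step 6: alpha = 0.1. fail to reject H0.

R = 11, z = 0.7763, p = 0.437558, fail to reject H0.


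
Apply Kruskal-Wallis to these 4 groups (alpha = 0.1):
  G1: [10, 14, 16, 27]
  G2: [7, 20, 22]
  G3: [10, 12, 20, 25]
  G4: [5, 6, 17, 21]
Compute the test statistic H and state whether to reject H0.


Step 1: Combine all N = 15 observations and assign midranks.
sorted (value, group, rank): (5,G4,1), (6,G4,2), (7,G2,3), (10,G1,4.5), (10,G3,4.5), (12,G3,6), (14,G1,7), (16,G1,8), (17,G4,9), (20,G2,10.5), (20,G3,10.5), (21,G4,12), (22,G2,13), (25,G3,14), (27,G1,15)
Step 2: Sum ranks within each group.
R_1 = 34.5 (n_1 = 4)
R_2 = 26.5 (n_2 = 3)
R_3 = 35 (n_3 = 4)
R_4 = 24 (n_4 = 4)
Step 3: H = 12/(N(N+1)) * sum(R_i^2/n_i) - 3(N+1)
     = 12/(15*16) * (34.5^2/4 + 26.5^2/3 + 35^2/4 + 24^2/4) - 3*16
     = 0.050000 * 981.896 - 48
     = 1.094792.
Step 4: Ties present; correction factor C = 1 - 12/(15^3 - 15) = 0.996429. Corrected H = 1.094792 / 0.996429 = 1.098716.
Step 5: Under H0, H ~ chi^2(3); p-value = 0.777384.
Step 6: alpha = 0.1. fail to reject H0.

H = 1.0987, df = 3, p = 0.777384, fail to reject H0.


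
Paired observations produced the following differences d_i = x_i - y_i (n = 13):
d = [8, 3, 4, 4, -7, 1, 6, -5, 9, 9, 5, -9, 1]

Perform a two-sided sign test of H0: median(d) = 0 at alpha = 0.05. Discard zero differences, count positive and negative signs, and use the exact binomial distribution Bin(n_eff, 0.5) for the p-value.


Step 1: Discard zero differences. Original n = 13; n_eff = number of nonzero differences = 13.
Nonzero differences (with sign): +8, +3, +4, +4, -7, +1, +6, -5, +9, +9, +5, -9, +1
Step 2: Count signs: positive = 10, negative = 3.
Step 3: Under H0: P(positive) = 0.5, so the number of positives S ~ Bin(13, 0.5).
Step 4: Two-sided exact p-value = sum of Bin(13,0.5) probabilities at or below the observed probability = 0.092285.
Step 5: alpha = 0.05. fail to reject H0.

n_eff = 13, pos = 10, neg = 3, p = 0.092285, fail to reject H0.


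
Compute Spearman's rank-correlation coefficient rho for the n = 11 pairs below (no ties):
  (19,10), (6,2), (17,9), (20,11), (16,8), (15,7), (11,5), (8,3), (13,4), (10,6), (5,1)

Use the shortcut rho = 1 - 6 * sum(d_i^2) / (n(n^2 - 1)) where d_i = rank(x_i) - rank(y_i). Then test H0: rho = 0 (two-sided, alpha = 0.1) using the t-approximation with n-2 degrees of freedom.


Step 1: Rank x and y separately (midranks; no ties here).
rank(x): 19->10, 6->2, 17->9, 20->11, 16->8, 15->7, 11->5, 8->3, 13->6, 10->4, 5->1
rank(y): 10->10, 2->2, 9->9, 11->11, 8->8, 7->7, 5->5, 3->3, 4->4, 6->6, 1->1
Step 2: d_i = R_x(i) - R_y(i); compute d_i^2.
  (10-10)^2=0, (2-2)^2=0, (9-9)^2=0, (11-11)^2=0, (8-8)^2=0, (7-7)^2=0, (5-5)^2=0, (3-3)^2=0, (6-4)^2=4, (4-6)^2=4, (1-1)^2=0
sum(d^2) = 8.
Step 3: rho = 1 - 6*8 / (11*(11^2 - 1)) = 1 - 48/1320 = 0.963636.
Step 4: Under H0, t = rho * sqrt((n-2)/(1-rho^2)) = 10.8186 ~ t(9).
Step 5: Two-sided p-value from the t-distribution with 9 df = 0.000002.
Step 6: alpha = 0.1. reject H0.

rho = 0.9636, p = 0.000002, reject H0 at alpha = 0.1.


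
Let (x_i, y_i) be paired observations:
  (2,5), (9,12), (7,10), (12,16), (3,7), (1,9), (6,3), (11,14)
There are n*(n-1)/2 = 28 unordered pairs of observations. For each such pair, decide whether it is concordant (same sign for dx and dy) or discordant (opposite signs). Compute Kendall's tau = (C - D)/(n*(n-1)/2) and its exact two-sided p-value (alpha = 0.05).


Step 1: Enumerate the 28 unordered pairs (i,j) with i<j and classify each by sign(x_j-x_i) * sign(y_j-y_i).
  (1,2):dx=+7,dy=+7->C; (1,3):dx=+5,dy=+5->C; (1,4):dx=+10,dy=+11->C; (1,5):dx=+1,dy=+2->C
  (1,6):dx=-1,dy=+4->D; (1,7):dx=+4,dy=-2->D; (1,8):dx=+9,dy=+9->C; (2,3):dx=-2,dy=-2->C
  (2,4):dx=+3,dy=+4->C; (2,5):dx=-6,dy=-5->C; (2,6):dx=-8,dy=-3->C; (2,7):dx=-3,dy=-9->C
  (2,8):dx=+2,dy=+2->C; (3,4):dx=+5,dy=+6->C; (3,5):dx=-4,dy=-3->C; (3,6):dx=-6,dy=-1->C
  (3,7):dx=-1,dy=-7->C; (3,8):dx=+4,dy=+4->C; (4,5):dx=-9,dy=-9->C; (4,6):dx=-11,dy=-7->C
  (4,7):dx=-6,dy=-13->C; (4,8):dx=-1,dy=-2->C; (5,6):dx=-2,dy=+2->D; (5,7):dx=+3,dy=-4->D
  (5,8):dx=+8,dy=+7->C; (6,7):dx=+5,dy=-6->D; (6,8):dx=+10,dy=+5->C; (7,8):dx=+5,dy=+11->C
Step 2: C = 23, D = 5, total pairs = 28.
Step 3: tau = (C - D)/(n(n-1)/2) = (23 - 5)/28 = 0.642857.
Step 4: Exact two-sided p-value (enumerate n! = 40320 permutations of y under H0): p = 0.031151.
Step 5: alpha = 0.05. reject H0.

tau_b = 0.6429 (C=23, D=5), p = 0.031151, reject H0.


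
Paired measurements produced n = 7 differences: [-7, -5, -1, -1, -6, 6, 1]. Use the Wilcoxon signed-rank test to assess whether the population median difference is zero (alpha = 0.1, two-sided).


Step 1: Drop any zero differences (none here) and take |d_i|.
|d| = [7, 5, 1, 1, 6, 6, 1]
Step 2: Midrank |d_i| (ties get averaged ranks).
ranks: |7|->7, |5|->4, |1|->2, |1|->2, |6|->5.5, |6|->5.5, |1|->2
Step 3: Attach original signs; sum ranks with positive sign and with negative sign.
W+ = 5.5 + 2 = 7.5
W- = 7 + 4 + 2 + 2 + 5.5 = 20.5
(Check: W+ + W- = 28 should equal n(n+1)/2 = 28.)
Step 4: Test statistic W = min(W+, W-) = 7.5.
Step 5: Ties in |d|, so use the tie-corrected normal approximation.
        E[W] = n(n+1)/4 = 7*8/4 = 14.
        Tie groups: |d|=1 (t=3), |d|=6 (t=2); sum(t^3 - t) = 30.
        Var[W] = n(n+1)(2n+1)/24 - sum(t^3-t)/48 = 840/24 - 30/48 = 34.375.
        z = (W - E[W]) / sqrt(Var[W]) = (7.5 - 14) / 5.8630 = -1.1086.
        Two-sided p = 2*Phi(z) = 0.267584.
Step 6: alpha = 0.1. fail to reject H0.

W+ = 7.5, W- = 20.5, W = min = 7.5, p = 0.267584, fail to reject H0.


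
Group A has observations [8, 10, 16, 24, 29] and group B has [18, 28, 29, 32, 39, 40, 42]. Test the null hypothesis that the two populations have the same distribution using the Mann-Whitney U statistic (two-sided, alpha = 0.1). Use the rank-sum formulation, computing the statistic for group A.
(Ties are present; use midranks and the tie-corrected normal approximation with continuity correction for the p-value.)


Step 1: Combine and sort all 12 observations; assign midranks.
sorted (value, group): (8,X), (10,X), (16,X), (18,Y), (24,X), (28,Y), (29,X), (29,Y), (32,Y), (39,Y), (40,Y), (42,Y)
ranks: 8->1, 10->2, 16->3, 18->4, 24->5, 28->6, 29->7.5, 29->7.5, 32->9, 39->10, 40->11, 42->12
Step 2: Rank sum for X: R1 = 1 + 2 + 3 + 5 + 7.5 = 18.5.
Step 3: U_X = R1 - n1(n1+1)/2 = 18.5 - 5*6/2 = 18.5 - 15 = 3.5.
       U_Y = n1*n2 - U_X = 35 - 3.5 = 31.5.
Step 4: Ties are present, so use the tie-corrected normal approximation (with continuity correction) for the p-value.
Step 5: p-value = 0.028075; compare to alpha = 0.1. reject H0.

U_X = 3.5, p = 0.028075, reject H0 at alpha = 0.1.


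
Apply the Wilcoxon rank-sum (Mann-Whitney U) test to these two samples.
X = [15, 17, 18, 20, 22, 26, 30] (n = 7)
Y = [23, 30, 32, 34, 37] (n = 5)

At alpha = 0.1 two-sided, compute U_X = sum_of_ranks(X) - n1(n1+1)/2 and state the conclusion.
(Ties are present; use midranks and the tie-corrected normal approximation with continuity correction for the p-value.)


Step 1: Combine and sort all 12 observations; assign midranks.
sorted (value, group): (15,X), (17,X), (18,X), (20,X), (22,X), (23,Y), (26,X), (30,X), (30,Y), (32,Y), (34,Y), (37,Y)
ranks: 15->1, 17->2, 18->3, 20->4, 22->5, 23->6, 26->7, 30->8.5, 30->8.5, 32->10, 34->11, 37->12
Step 2: Rank sum for X: R1 = 1 + 2 + 3 + 4 + 5 + 7 + 8.5 = 30.5.
Step 3: U_X = R1 - n1(n1+1)/2 = 30.5 - 7*8/2 = 30.5 - 28 = 2.5.
       U_Y = n1*n2 - U_X = 35 - 2.5 = 32.5.
Step 4: Ties are present, so use the tie-corrected normal approximation (with continuity correction) for the p-value.
Step 5: p-value = 0.018328; compare to alpha = 0.1. reject H0.

U_X = 2.5, p = 0.018328, reject H0 at alpha = 0.1.


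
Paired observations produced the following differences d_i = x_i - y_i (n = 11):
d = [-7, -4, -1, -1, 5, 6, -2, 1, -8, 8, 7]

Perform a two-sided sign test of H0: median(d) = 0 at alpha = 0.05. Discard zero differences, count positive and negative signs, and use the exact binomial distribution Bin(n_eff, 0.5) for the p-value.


Step 1: Discard zero differences. Original n = 11; n_eff = number of nonzero differences = 11.
Nonzero differences (with sign): -7, -4, -1, -1, +5, +6, -2, +1, -8, +8, +7
Step 2: Count signs: positive = 5, negative = 6.
Step 3: Under H0: P(positive) = 0.5, so the number of positives S ~ Bin(11, 0.5).
Step 4: Two-sided exact p-value = sum of Bin(11,0.5) probabilities at or below the observed probability = 1.000000.
Step 5: alpha = 0.05. fail to reject H0.

n_eff = 11, pos = 5, neg = 6, p = 1.000000, fail to reject H0.


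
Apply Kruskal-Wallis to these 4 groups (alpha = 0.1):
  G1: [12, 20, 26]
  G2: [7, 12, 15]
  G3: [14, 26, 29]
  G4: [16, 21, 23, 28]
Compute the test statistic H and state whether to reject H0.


Step 1: Combine all N = 13 observations and assign midranks.
sorted (value, group, rank): (7,G2,1), (12,G1,2.5), (12,G2,2.5), (14,G3,4), (15,G2,5), (16,G4,6), (20,G1,7), (21,G4,8), (23,G4,9), (26,G1,10.5), (26,G3,10.5), (28,G4,12), (29,G3,13)
Step 2: Sum ranks within each group.
R_1 = 20 (n_1 = 3)
R_2 = 8.5 (n_2 = 3)
R_3 = 27.5 (n_3 = 3)
R_4 = 35 (n_4 = 4)
Step 3: H = 12/(N(N+1)) * sum(R_i^2/n_i) - 3(N+1)
     = 12/(13*14) * (20^2/3 + 8.5^2/3 + 27.5^2/3 + 35^2/4) - 3*14
     = 0.065934 * 715.75 - 42
     = 5.192308.
Step 4: Ties present; correction factor C = 1 - 12/(13^3 - 13) = 0.994505. Corrected H = 5.192308 / 0.994505 = 5.220994.
Step 5: Under H0, H ~ chi^2(3); p-value = 0.156312.
Step 6: alpha = 0.1. fail to reject H0.

H = 5.2210, df = 3, p = 0.156312, fail to reject H0.


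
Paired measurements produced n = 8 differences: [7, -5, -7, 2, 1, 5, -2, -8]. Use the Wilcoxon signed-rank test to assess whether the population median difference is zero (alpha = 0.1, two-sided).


Step 1: Drop any zero differences (none here) and take |d_i|.
|d| = [7, 5, 7, 2, 1, 5, 2, 8]
Step 2: Midrank |d_i| (ties get averaged ranks).
ranks: |7|->6.5, |5|->4.5, |7|->6.5, |2|->2.5, |1|->1, |5|->4.5, |2|->2.5, |8|->8
Step 3: Attach original signs; sum ranks with positive sign and with negative sign.
W+ = 6.5 + 2.5 + 1 + 4.5 = 14.5
W- = 4.5 + 6.5 + 2.5 + 8 = 21.5
(Check: W+ + W- = 36 should equal n(n+1)/2 = 36.)
Step 4: Test statistic W = min(W+, W-) = 14.5.
Step 5: Ties in |d|, so use the tie-corrected normal approximation.
        E[W] = n(n+1)/4 = 8*9/4 = 18.
        Tie groups: |d|=2 (t=2), |d|=5 (t=2), |d|=7 (t=2); sum(t^3 - t) = 18.
        Var[W] = n(n+1)(2n+1)/24 - sum(t^3-t)/48 = 1224/24 - 18/48 = 50.625.
        z = (W - E[W]) / sqrt(Var[W]) = (14.5 - 18) / 7.1151 = -0.4919.
        Two-sided p = 2*Phi(z) = 0.622783.
Step 6: alpha = 0.1. fail to reject H0.

W+ = 14.5, W- = 21.5, W = min = 14.5, p = 0.622783, fail to reject H0.


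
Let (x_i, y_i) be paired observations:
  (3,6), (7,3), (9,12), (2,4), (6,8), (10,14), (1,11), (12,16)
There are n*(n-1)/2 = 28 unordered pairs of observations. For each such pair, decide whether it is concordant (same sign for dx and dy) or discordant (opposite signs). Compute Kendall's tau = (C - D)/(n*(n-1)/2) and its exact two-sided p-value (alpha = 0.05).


Step 1: Enumerate the 28 unordered pairs (i,j) with i<j and classify each by sign(x_j-x_i) * sign(y_j-y_i).
  (1,2):dx=+4,dy=-3->D; (1,3):dx=+6,dy=+6->C; (1,4):dx=-1,dy=-2->C; (1,5):dx=+3,dy=+2->C
  (1,6):dx=+7,dy=+8->C; (1,7):dx=-2,dy=+5->D; (1,8):dx=+9,dy=+10->C; (2,3):dx=+2,dy=+9->C
  (2,4):dx=-5,dy=+1->D; (2,5):dx=-1,dy=+5->D; (2,6):dx=+3,dy=+11->C; (2,7):dx=-6,dy=+8->D
  (2,8):dx=+5,dy=+13->C; (3,4):dx=-7,dy=-8->C; (3,5):dx=-3,dy=-4->C; (3,6):dx=+1,dy=+2->C
  (3,7):dx=-8,dy=-1->C; (3,8):dx=+3,dy=+4->C; (4,5):dx=+4,dy=+4->C; (4,6):dx=+8,dy=+10->C
  (4,7):dx=-1,dy=+7->D; (4,8):dx=+10,dy=+12->C; (5,6):dx=+4,dy=+6->C; (5,7):dx=-5,dy=+3->D
  (5,8):dx=+6,dy=+8->C; (6,7):dx=-9,dy=-3->C; (6,8):dx=+2,dy=+2->C; (7,8):dx=+11,dy=+5->C
Step 2: C = 21, D = 7, total pairs = 28.
Step 3: tau = (C - D)/(n(n-1)/2) = (21 - 7)/28 = 0.500000.
Step 4: Exact two-sided p-value (enumerate n! = 40320 permutations of y under H0): p = 0.108681.
Step 5: alpha = 0.05. fail to reject H0.

tau_b = 0.5000 (C=21, D=7), p = 0.108681, fail to reject H0.


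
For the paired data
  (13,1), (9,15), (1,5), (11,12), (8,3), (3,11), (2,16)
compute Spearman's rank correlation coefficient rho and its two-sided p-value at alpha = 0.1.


Step 1: Rank x and y separately (midranks; no ties here).
rank(x): 13->7, 9->5, 1->1, 11->6, 8->4, 3->3, 2->2
rank(y): 1->1, 15->6, 5->3, 12->5, 3->2, 11->4, 16->7
Step 2: d_i = R_x(i) - R_y(i); compute d_i^2.
  (7-1)^2=36, (5-6)^2=1, (1-3)^2=4, (6-5)^2=1, (4-2)^2=4, (3-4)^2=1, (2-7)^2=25
sum(d^2) = 72.
Step 3: rho = 1 - 6*72 / (7*(7^2 - 1)) = 1 - 432/336 = -0.285714.
Step 4: Under H0, t = rho * sqrt((n-2)/(1-rho^2)) = -0.6667 ~ t(5).
Step 5: Two-sided p-value from the t-distribution with 5 df = 0.534509.
Step 6: alpha = 0.1. fail to reject H0.

rho = -0.2857, p = 0.534509, fail to reject H0 at alpha = 0.1.


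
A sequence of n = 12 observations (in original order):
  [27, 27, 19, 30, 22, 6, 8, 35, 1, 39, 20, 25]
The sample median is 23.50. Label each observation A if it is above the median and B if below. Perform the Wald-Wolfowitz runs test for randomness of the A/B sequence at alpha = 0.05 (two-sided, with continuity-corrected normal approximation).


Step 1: Compute median = 23.50; label A = above, B = below.
Labels in order: AABABBBABABA  (n_A = 6, n_B = 6)
Step 2: Count runs R = 9.
Step 3: Under H0 (random ordering), E[R] = 2*n_A*n_B/(n_A+n_B) + 1 = 2*6*6/12 + 1 = 7.0000.
        Var[R] = 2*n_A*n_B*(2*n_A*n_B - n_A - n_B) / ((n_A+n_B)^2 * (n_A+n_B-1)) = 4320/1584 = 2.7273.
        SD[R] = 1.6514.
Step 4: Continuity-corrected z = (R - 0.5 - E[R]) / SD[R] = (9 - 0.5 - 7.0000) / 1.6514 = 0.9083.
Step 5: Two-sided p-value via normal approximation = 2*(1 - Phi(|z|)) = 0.363722.
Step 6: alpha = 0.05. fail to reject H0.

R = 9, z = 0.9083, p = 0.363722, fail to reject H0.


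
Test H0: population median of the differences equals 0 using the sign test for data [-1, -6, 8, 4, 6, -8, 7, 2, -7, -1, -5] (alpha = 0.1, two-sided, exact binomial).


Step 1: Discard zero differences. Original n = 11; n_eff = number of nonzero differences = 11.
Nonzero differences (with sign): -1, -6, +8, +4, +6, -8, +7, +2, -7, -1, -5
Step 2: Count signs: positive = 5, negative = 6.
Step 3: Under H0: P(positive) = 0.5, so the number of positives S ~ Bin(11, 0.5).
Step 4: Two-sided exact p-value = sum of Bin(11,0.5) probabilities at or below the observed probability = 1.000000.
Step 5: alpha = 0.1. fail to reject H0.

n_eff = 11, pos = 5, neg = 6, p = 1.000000, fail to reject H0.


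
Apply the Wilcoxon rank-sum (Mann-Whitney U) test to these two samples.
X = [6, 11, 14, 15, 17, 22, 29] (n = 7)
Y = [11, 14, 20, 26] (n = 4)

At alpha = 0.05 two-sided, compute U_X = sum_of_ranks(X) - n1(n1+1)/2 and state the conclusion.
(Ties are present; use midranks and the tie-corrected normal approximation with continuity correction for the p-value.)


Step 1: Combine and sort all 11 observations; assign midranks.
sorted (value, group): (6,X), (11,X), (11,Y), (14,X), (14,Y), (15,X), (17,X), (20,Y), (22,X), (26,Y), (29,X)
ranks: 6->1, 11->2.5, 11->2.5, 14->4.5, 14->4.5, 15->6, 17->7, 20->8, 22->9, 26->10, 29->11
Step 2: Rank sum for X: R1 = 1 + 2.5 + 4.5 + 6 + 7 + 9 + 11 = 41.
Step 3: U_X = R1 - n1(n1+1)/2 = 41 - 7*8/2 = 41 - 28 = 13.
       U_Y = n1*n2 - U_X = 28 - 13 = 15.
Step 4: Ties are present, so use the tie-corrected normal approximation (with continuity correction) for the p-value.
Step 5: p-value = 0.924376; compare to alpha = 0.05. fail to reject H0.

U_X = 13, p = 0.924376, fail to reject H0 at alpha = 0.05.


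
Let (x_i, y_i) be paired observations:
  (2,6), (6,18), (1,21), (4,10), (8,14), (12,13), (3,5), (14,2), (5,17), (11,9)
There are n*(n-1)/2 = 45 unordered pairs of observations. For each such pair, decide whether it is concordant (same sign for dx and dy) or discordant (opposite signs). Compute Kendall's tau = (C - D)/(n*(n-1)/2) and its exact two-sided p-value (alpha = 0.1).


Step 1: Enumerate the 45 unordered pairs (i,j) with i<j and classify each by sign(x_j-x_i) * sign(y_j-y_i).
  (1,2):dx=+4,dy=+12->C; (1,3):dx=-1,dy=+15->D; (1,4):dx=+2,dy=+4->C; (1,5):dx=+6,dy=+8->C
  (1,6):dx=+10,dy=+7->C; (1,7):dx=+1,dy=-1->D; (1,8):dx=+12,dy=-4->D; (1,9):dx=+3,dy=+11->C
  (1,10):dx=+9,dy=+3->C; (2,3):dx=-5,dy=+3->D; (2,4):dx=-2,dy=-8->C; (2,5):dx=+2,dy=-4->D
  (2,6):dx=+6,dy=-5->D; (2,7):dx=-3,dy=-13->C; (2,8):dx=+8,dy=-16->D; (2,9):dx=-1,dy=-1->C
  (2,10):dx=+5,dy=-9->D; (3,4):dx=+3,dy=-11->D; (3,5):dx=+7,dy=-7->D; (3,6):dx=+11,dy=-8->D
  (3,7):dx=+2,dy=-16->D; (3,8):dx=+13,dy=-19->D; (3,9):dx=+4,dy=-4->D; (3,10):dx=+10,dy=-12->D
  (4,5):dx=+4,dy=+4->C; (4,6):dx=+8,dy=+3->C; (4,7):dx=-1,dy=-5->C; (4,8):dx=+10,dy=-8->D
  (4,9):dx=+1,dy=+7->C; (4,10):dx=+7,dy=-1->D; (5,6):dx=+4,dy=-1->D; (5,7):dx=-5,dy=-9->C
  (5,8):dx=+6,dy=-12->D; (5,9):dx=-3,dy=+3->D; (5,10):dx=+3,dy=-5->D; (6,7):dx=-9,dy=-8->C
  (6,8):dx=+2,dy=-11->D; (6,9):dx=-7,dy=+4->D; (6,10):dx=-1,dy=-4->C; (7,8):dx=+11,dy=-3->D
  (7,9):dx=+2,dy=+12->C; (7,10):dx=+8,dy=+4->C; (8,9):dx=-9,dy=+15->D; (8,10):dx=-3,dy=+7->D
  (9,10):dx=+6,dy=-8->D
Step 2: C = 18, D = 27, total pairs = 45.
Step 3: tau = (C - D)/(n(n-1)/2) = (18 - 27)/45 = -0.200000.
Step 4: Exact two-sided p-value (enumerate n! = 3628800 permutations of y under H0): p = 0.484313.
Step 5: alpha = 0.1. fail to reject H0.

tau_b = -0.2000 (C=18, D=27), p = 0.484313, fail to reject H0.


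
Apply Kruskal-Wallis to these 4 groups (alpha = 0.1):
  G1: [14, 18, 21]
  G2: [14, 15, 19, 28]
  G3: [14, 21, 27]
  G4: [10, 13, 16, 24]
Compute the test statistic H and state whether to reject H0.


Step 1: Combine all N = 14 observations and assign midranks.
sorted (value, group, rank): (10,G4,1), (13,G4,2), (14,G1,4), (14,G2,4), (14,G3,4), (15,G2,6), (16,G4,7), (18,G1,8), (19,G2,9), (21,G1,10.5), (21,G3,10.5), (24,G4,12), (27,G3,13), (28,G2,14)
Step 2: Sum ranks within each group.
R_1 = 22.5 (n_1 = 3)
R_2 = 33 (n_2 = 4)
R_3 = 27.5 (n_3 = 3)
R_4 = 22 (n_4 = 4)
Step 3: H = 12/(N(N+1)) * sum(R_i^2/n_i) - 3(N+1)
     = 12/(14*15) * (22.5^2/3 + 33^2/4 + 27.5^2/3 + 22^2/4) - 3*15
     = 0.057143 * 814.083 - 45
     = 1.519048.
Step 4: Ties present; correction factor C = 1 - 30/(14^3 - 14) = 0.989011. Corrected H = 1.519048 / 0.989011 = 1.535926.
Step 5: Under H0, H ~ chi^2(3); p-value = 0.674004.
Step 6: alpha = 0.1. fail to reject H0.

H = 1.5359, df = 3, p = 0.674004, fail to reject H0.


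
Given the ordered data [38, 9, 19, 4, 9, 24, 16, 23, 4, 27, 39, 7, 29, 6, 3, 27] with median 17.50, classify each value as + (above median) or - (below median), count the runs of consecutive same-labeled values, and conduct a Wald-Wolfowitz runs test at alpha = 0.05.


Step 1: Compute median = 17.50; label A = above, B = below.
Labels in order: ABABBABABAABABBA  (n_A = 8, n_B = 8)
Step 2: Count runs R = 13.
Step 3: Under H0 (random ordering), E[R] = 2*n_A*n_B/(n_A+n_B) + 1 = 2*8*8/16 + 1 = 9.0000.
        Var[R] = 2*n_A*n_B*(2*n_A*n_B - n_A - n_B) / ((n_A+n_B)^2 * (n_A+n_B-1)) = 14336/3840 = 3.7333.
        SD[R] = 1.9322.
Step 4: Continuity-corrected z = (R - 0.5 - E[R]) / SD[R] = (13 - 0.5 - 9.0000) / 1.9322 = 1.8114.
Step 5: Two-sided p-value via normal approximation = 2*(1 - Phi(|z|)) = 0.070076.
Step 6: alpha = 0.05. fail to reject H0.

R = 13, z = 1.8114, p = 0.070076, fail to reject H0.


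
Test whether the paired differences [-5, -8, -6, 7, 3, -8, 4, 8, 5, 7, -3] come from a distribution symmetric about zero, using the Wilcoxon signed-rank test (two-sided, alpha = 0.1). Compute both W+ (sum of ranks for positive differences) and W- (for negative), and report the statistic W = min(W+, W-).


Step 1: Drop any zero differences (none here) and take |d_i|.
|d| = [5, 8, 6, 7, 3, 8, 4, 8, 5, 7, 3]
Step 2: Midrank |d_i| (ties get averaged ranks).
ranks: |5|->4.5, |8|->10, |6|->6, |7|->7.5, |3|->1.5, |8|->10, |4|->3, |8|->10, |5|->4.5, |7|->7.5, |3|->1.5
Step 3: Attach original signs; sum ranks with positive sign and with negative sign.
W+ = 7.5 + 1.5 + 3 + 10 + 4.5 + 7.5 = 34
W- = 4.5 + 10 + 6 + 10 + 1.5 = 32
(Check: W+ + W- = 66 should equal n(n+1)/2 = 66.)
Step 4: Test statistic W = min(W+, W-) = 32.
Step 5: Ties in |d|, so use the tie-corrected normal approximation.
        E[W] = n(n+1)/4 = 11*12/4 = 33.
        Tie groups: |d|=3 (t=2), |d|=5 (t=2), |d|=7 (t=2), |d|=8 (t=3); sum(t^3 - t) = 42.
        Var[W] = n(n+1)(2n+1)/24 - sum(t^3-t)/48 = 3036/24 - 42/48 = 125.625.
        z = (W - E[W]) / sqrt(Var[W]) = (32 - 33) / 11.2083 = -0.0892.
        Two-sided p = 2*Phi(z) = 0.928907.
Step 6: alpha = 0.1. fail to reject H0.

W+ = 34, W- = 32, W = min = 32, p = 0.928907, fail to reject H0.


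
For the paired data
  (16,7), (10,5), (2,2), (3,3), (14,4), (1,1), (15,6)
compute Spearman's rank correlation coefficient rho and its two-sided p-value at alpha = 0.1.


Step 1: Rank x and y separately (midranks; no ties here).
rank(x): 16->7, 10->4, 2->2, 3->3, 14->5, 1->1, 15->6
rank(y): 7->7, 5->5, 2->2, 3->3, 4->4, 1->1, 6->6
Step 2: d_i = R_x(i) - R_y(i); compute d_i^2.
  (7-7)^2=0, (4-5)^2=1, (2-2)^2=0, (3-3)^2=0, (5-4)^2=1, (1-1)^2=0, (6-6)^2=0
sum(d^2) = 2.
Step 3: rho = 1 - 6*2 / (7*(7^2 - 1)) = 1 - 12/336 = 0.964286.
Step 4: Under H0, t = rho * sqrt((n-2)/(1-rho^2)) = 8.1408 ~ t(5).
Step 5: Two-sided p-value from the t-distribution with 5 df = 0.000454.
Step 6: alpha = 0.1. reject H0.

rho = 0.9643, p = 0.000454, reject H0 at alpha = 0.1.


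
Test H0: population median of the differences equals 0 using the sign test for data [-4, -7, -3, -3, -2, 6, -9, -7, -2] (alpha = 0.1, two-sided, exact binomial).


Step 1: Discard zero differences. Original n = 9; n_eff = number of nonzero differences = 9.
Nonzero differences (with sign): -4, -7, -3, -3, -2, +6, -9, -7, -2
Step 2: Count signs: positive = 1, negative = 8.
Step 3: Under H0: P(positive) = 0.5, so the number of positives S ~ Bin(9, 0.5).
Step 4: Two-sided exact p-value = sum of Bin(9,0.5) probabilities at or below the observed probability = 0.039062.
Step 5: alpha = 0.1. reject H0.

n_eff = 9, pos = 1, neg = 8, p = 0.039062, reject H0.


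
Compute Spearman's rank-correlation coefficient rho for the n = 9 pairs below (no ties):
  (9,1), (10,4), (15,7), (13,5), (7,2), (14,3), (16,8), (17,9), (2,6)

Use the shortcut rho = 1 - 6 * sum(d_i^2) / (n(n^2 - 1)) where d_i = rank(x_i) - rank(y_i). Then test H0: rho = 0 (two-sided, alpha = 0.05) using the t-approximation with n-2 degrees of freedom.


Step 1: Rank x and y separately (midranks; no ties here).
rank(x): 9->3, 10->4, 15->7, 13->5, 7->2, 14->6, 16->8, 17->9, 2->1
rank(y): 1->1, 4->4, 7->7, 5->5, 2->2, 3->3, 8->8, 9->9, 6->6
Step 2: d_i = R_x(i) - R_y(i); compute d_i^2.
  (3-1)^2=4, (4-4)^2=0, (7-7)^2=0, (5-5)^2=0, (2-2)^2=0, (6-3)^2=9, (8-8)^2=0, (9-9)^2=0, (1-6)^2=25
sum(d^2) = 38.
Step 3: rho = 1 - 6*38 / (9*(9^2 - 1)) = 1 - 228/720 = 0.683333.
Step 4: Under H0, t = rho * sqrt((n-2)/(1-rho^2)) = 2.4763 ~ t(7).
Step 5: Two-sided p-value from the t-distribution with 7 df = 0.042442.
Step 6: alpha = 0.05. reject H0.

rho = 0.6833, p = 0.042442, reject H0 at alpha = 0.05.


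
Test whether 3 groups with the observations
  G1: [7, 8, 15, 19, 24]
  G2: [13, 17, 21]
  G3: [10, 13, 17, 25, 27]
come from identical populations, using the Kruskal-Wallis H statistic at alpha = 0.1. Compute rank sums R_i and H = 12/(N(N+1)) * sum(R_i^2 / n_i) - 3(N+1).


Step 1: Combine all N = 13 observations and assign midranks.
sorted (value, group, rank): (7,G1,1), (8,G1,2), (10,G3,3), (13,G2,4.5), (13,G3,4.5), (15,G1,6), (17,G2,7.5), (17,G3,7.5), (19,G1,9), (21,G2,10), (24,G1,11), (25,G3,12), (27,G3,13)
Step 2: Sum ranks within each group.
R_1 = 29 (n_1 = 5)
R_2 = 22 (n_2 = 3)
R_3 = 40 (n_3 = 5)
Step 3: H = 12/(N(N+1)) * sum(R_i^2/n_i) - 3(N+1)
     = 12/(13*14) * (29^2/5 + 22^2/3 + 40^2/5) - 3*14
     = 0.065934 * 649.533 - 42
     = 0.826374.
Step 4: Ties present; correction factor C = 1 - 12/(13^3 - 13) = 0.994505. Corrected H = 0.826374 / 0.994505 = 0.830939.
Step 5: Under H0, H ~ chi^2(2); p-value = 0.660030.
Step 6: alpha = 0.1. fail to reject H0.

H = 0.8309, df = 2, p = 0.660030, fail to reject H0.


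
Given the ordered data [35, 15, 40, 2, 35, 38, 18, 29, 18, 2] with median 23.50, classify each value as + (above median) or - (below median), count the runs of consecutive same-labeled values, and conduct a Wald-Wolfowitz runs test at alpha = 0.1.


Step 1: Compute median = 23.50; label A = above, B = below.
Labels in order: ABABAABABB  (n_A = 5, n_B = 5)
Step 2: Count runs R = 8.
Step 3: Under H0 (random ordering), E[R] = 2*n_A*n_B/(n_A+n_B) + 1 = 2*5*5/10 + 1 = 6.0000.
        Var[R] = 2*n_A*n_B*(2*n_A*n_B - n_A - n_B) / ((n_A+n_B)^2 * (n_A+n_B-1)) = 2000/900 = 2.2222.
        SD[R] = 1.4907.
Step 4: Continuity-corrected z = (R - 0.5 - E[R]) / SD[R] = (8 - 0.5 - 6.0000) / 1.4907 = 1.0062.
Step 5: Two-sided p-value via normal approximation = 2*(1 - Phi(|z|)) = 0.314305.
Step 6: alpha = 0.1. fail to reject H0.

R = 8, z = 1.0062, p = 0.314305, fail to reject H0.


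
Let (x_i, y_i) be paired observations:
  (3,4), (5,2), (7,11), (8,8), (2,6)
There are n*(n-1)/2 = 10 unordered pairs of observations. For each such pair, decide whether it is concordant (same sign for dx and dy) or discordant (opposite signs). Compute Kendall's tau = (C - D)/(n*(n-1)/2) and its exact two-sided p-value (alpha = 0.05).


Step 1: Enumerate the 10 unordered pairs (i,j) with i<j and classify each by sign(x_j-x_i) * sign(y_j-y_i).
  (1,2):dx=+2,dy=-2->D; (1,3):dx=+4,dy=+7->C; (1,4):dx=+5,dy=+4->C; (1,5):dx=-1,dy=+2->D
  (2,3):dx=+2,dy=+9->C; (2,4):dx=+3,dy=+6->C; (2,5):dx=-3,dy=+4->D; (3,4):dx=+1,dy=-3->D
  (3,5):dx=-5,dy=-5->C; (4,5):dx=-6,dy=-2->C
Step 2: C = 6, D = 4, total pairs = 10.
Step 3: tau = (C - D)/(n(n-1)/2) = (6 - 4)/10 = 0.200000.
Step 4: Exact two-sided p-value (enumerate n! = 120 permutations of y under H0): p = 0.816667.
Step 5: alpha = 0.05. fail to reject H0.

tau_b = 0.2000 (C=6, D=4), p = 0.816667, fail to reject H0.


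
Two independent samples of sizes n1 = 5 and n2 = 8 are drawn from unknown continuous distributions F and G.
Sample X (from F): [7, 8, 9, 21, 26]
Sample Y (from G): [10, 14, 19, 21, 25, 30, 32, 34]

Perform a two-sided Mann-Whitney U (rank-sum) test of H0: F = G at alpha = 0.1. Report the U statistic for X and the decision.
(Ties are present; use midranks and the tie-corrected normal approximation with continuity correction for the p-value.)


Step 1: Combine and sort all 13 observations; assign midranks.
sorted (value, group): (7,X), (8,X), (9,X), (10,Y), (14,Y), (19,Y), (21,X), (21,Y), (25,Y), (26,X), (30,Y), (32,Y), (34,Y)
ranks: 7->1, 8->2, 9->3, 10->4, 14->5, 19->6, 21->7.5, 21->7.5, 25->9, 26->10, 30->11, 32->12, 34->13
Step 2: Rank sum for X: R1 = 1 + 2 + 3 + 7.5 + 10 = 23.5.
Step 3: U_X = R1 - n1(n1+1)/2 = 23.5 - 5*6/2 = 23.5 - 15 = 8.5.
       U_Y = n1*n2 - U_X = 40 - 8.5 = 31.5.
Step 4: Ties are present, so use the tie-corrected normal approximation (with continuity correction) for the p-value.
Step 5: p-value = 0.106864; compare to alpha = 0.1. fail to reject H0.

U_X = 8.5, p = 0.106864, fail to reject H0 at alpha = 0.1.


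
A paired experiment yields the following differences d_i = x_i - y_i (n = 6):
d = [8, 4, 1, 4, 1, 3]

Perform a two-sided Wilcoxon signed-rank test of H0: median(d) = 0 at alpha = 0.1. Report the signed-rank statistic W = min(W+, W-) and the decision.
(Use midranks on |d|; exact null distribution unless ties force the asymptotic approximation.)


Step 1: Drop any zero differences (none here) and take |d_i|.
|d| = [8, 4, 1, 4, 1, 3]
Step 2: Midrank |d_i| (ties get averaged ranks).
ranks: |8|->6, |4|->4.5, |1|->1.5, |4|->4.5, |1|->1.5, |3|->3
Step 3: Attach original signs; sum ranks with positive sign and with negative sign.
W+ = 6 + 4.5 + 1.5 + 4.5 + 1.5 + 3 = 21
W- = 0 = 0
(Check: W+ + W- = 21 should equal n(n+1)/2 = 21.)
Step 4: Test statistic W = min(W+, W-) = 0.
Step 5: Ties in |d|, so use the tie-corrected normal approximation.
        E[W] = n(n+1)/4 = 6*7/4 = 10.5.
        Tie groups: |d|=1 (t=2), |d|=4 (t=2); sum(t^3 - t) = 12.
        Var[W] = n(n+1)(2n+1)/24 - sum(t^3-t)/48 = 546/24 - 12/48 = 22.5.
        z = (W - E[W]) / sqrt(Var[W]) = (0 - 10.5) / 4.7434 = -2.2136.
        Two-sided p = 2*Phi(z) = 0.026857.
Step 6: alpha = 0.1. reject H0.

W+ = 21, W- = 0, W = min = 0, p = 0.026857, reject H0.


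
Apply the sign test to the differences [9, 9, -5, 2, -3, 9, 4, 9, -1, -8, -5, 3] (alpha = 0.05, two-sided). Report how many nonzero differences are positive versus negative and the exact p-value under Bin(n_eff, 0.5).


Step 1: Discard zero differences. Original n = 12; n_eff = number of nonzero differences = 12.
Nonzero differences (with sign): +9, +9, -5, +2, -3, +9, +4, +9, -1, -8, -5, +3
Step 2: Count signs: positive = 7, negative = 5.
Step 3: Under H0: P(positive) = 0.5, so the number of positives S ~ Bin(12, 0.5).
Step 4: Two-sided exact p-value = sum of Bin(12,0.5) probabilities at or below the observed probability = 0.774414.
Step 5: alpha = 0.05. fail to reject H0.

n_eff = 12, pos = 7, neg = 5, p = 0.774414, fail to reject H0.


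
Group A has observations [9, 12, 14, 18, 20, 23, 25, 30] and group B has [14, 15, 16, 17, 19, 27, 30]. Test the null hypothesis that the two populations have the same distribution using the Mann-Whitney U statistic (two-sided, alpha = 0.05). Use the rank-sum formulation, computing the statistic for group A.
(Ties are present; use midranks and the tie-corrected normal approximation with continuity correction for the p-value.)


Step 1: Combine and sort all 15 observations; assign midranks.
sorted (value, group): (9,X), (12,X), (14,X), (14,Y), (15,Y), (16,Y), (17,Y), (18,X), (19,Y), (20,X), (23,X), (25,X), (27,Y), (30,X), (30,Y)
ranks: 9->1, 12->2, 14->3.5, 14->3.5, 15->5, 16->6, 17->7, 18->8, 19->9, 20->10, 23->11, 25->12, 27->13, 30->14.5, 30->14.5
Step 2: Rank sum for X: R1 = 1 + 2 + 3.5 + 8 + 10 + 11 + 12 + 14.5 = 62.
Step 3: U_X = R1 - n1(n1+1)/2 = 62 - 8*9/2 = 62 - 36 = 26.
       U_Y = n1*n2 - U_X = 56 - 26 = 30.
Step 4: Ties are present, so use the tie-corrected normal approximation (with continuity correction) for the p-value.
Step 5: p-value = 0.861942; compare to alpha = 0.05. fail to reject H0.

U_X = 26, p = 0.861942, fail to reject H0 at alpha = 0.05.


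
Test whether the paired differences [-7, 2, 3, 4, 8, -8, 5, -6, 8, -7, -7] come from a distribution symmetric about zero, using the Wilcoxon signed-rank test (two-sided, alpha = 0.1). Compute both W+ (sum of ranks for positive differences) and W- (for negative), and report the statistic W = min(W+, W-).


Step 1: Drop any zero differences (none here) and take |d_i|.
|d| = [7, 2, 3, 4, 8, 8, 5, 6, 8, 7, 7]
Step 2: Midrank |d_i| (ties get averaged ranks).
ranks: |7|->7, |2|->1, |3|->2, |4|->3, |8|->10, |8|->10, |5|->4, |6|->5, |8|->10, |7|->7, |7|->7
Step 3: Attach original signs; sum ranks with positive sign and with negative sign.
W+ = 1 + 2 + 3 + 10 + 4 + 10 = 30
W- = 7 + 10 + 5 + 7 + 7 = 36
(Check: W+ + W- = 66 should equal n(n+1)/2 = 66.)
Step 4: Test statistic W = min(W+, W-) = 30.
Step 5: Ties in |d|, so use the tie-corrected normal approximation.
        E[W] = n(n+1)/4 = 11*12/4 = 33.
        Tie groups: |d|=7 (t=3), |d|=8 (t=3); sum(t^3 - t) = 48.
        Var[W] = n(n+1)(2n+1)/24 - sum(t^3-t)/48 = 3036/24 - 48/48 = 125.5.
        z = (W - E[W]) / sqrt(Var[W]) = (30 - 33) / 11.2027 = -0.2678.
        Two-sided p = 2*Phi(z) = 0.788859.
Step 6: alpha = 0.1. fail to reject H0.

W+ = 30, W- = 36, W = min = 30, p = 0.788859, fail to reject H0.


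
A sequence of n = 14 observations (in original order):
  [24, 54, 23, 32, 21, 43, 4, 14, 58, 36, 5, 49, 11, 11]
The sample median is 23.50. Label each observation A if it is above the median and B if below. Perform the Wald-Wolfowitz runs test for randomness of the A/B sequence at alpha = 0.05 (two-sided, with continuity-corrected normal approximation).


Step 1: Compute median = 23.50; label A = above, B = below.
Labels in order: AABABABBAABABB  (n_A = 7, n_B = 7)
Step 2: Count runs R = 10.
Step 3: Under H0 (random ordering), E[R] = 2*n_A*n_B/(n_A+n_B) + 1 = 2*7*7/14 + 1 = 8.0000.
        Var[R] = 2*n_A*n_B*(2*n_A*n_B - n_A - n_B) / ((n_A+n_B)^2 * (n_A+n_B-1)) = 8232/2548 = 3.2308.
        SD[R] = 1.7974.
Step 4: Continuity-corrected z = (R - 0.5 - E[R]) / SD[R] = (10 - 0.5 - 8.0000) / 1.7974 = 0.8345.
Step 5: Two-sided p-value via normal approximation = 2*(1 - Phi(|z|)) = 0.403986.
Step 6: alpha = 0.05. fail to reject H0.

R = 10, z = 0.8345, p = 0.403986, fail to reject H0.


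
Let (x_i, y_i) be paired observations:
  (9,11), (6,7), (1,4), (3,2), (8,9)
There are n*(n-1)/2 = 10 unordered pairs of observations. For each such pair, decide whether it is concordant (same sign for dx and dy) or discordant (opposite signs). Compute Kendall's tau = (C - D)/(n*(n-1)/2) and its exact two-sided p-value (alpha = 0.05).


Step 1: Enumerate the 10 unordered pairs (i,j) with i<j and classify each by sign(x_j-x_i) * sign(y_j-y_i).
  (1,2):dx=-3,dy=-4->C; (1,3):dx=-8,dy=-7->C; (1,4):dx=-6,dy=-9->C; (1,5):dx=-1,dy=-2->C
  (2,3):dx=-5,dy=-3->C; (2,4):dx=-3,dy=-5->C; (2,5):dx=+2,dy=+2->C; (3,4):dx=+2,dy=-2->D
  (3,5):dx=+7,dy=+5->C; (4,5):dx=+5,dy=+7->C
Step 2: C = 9, D = 1, total pairs = 10.
Step 3: tau = (C - D)/(n(n-1)/2) = (9 - 1)/10 = 0.800000.
Step 4: Exact two-sided p-value (enumerate n! = 120 permutations of y under H0): p = 0.083333.
Step 5: alpha = 0.05. fail to reject H0.

tau_b = 0.8000 (C=9, D=1), p = 0.083333, fail to reject H0.


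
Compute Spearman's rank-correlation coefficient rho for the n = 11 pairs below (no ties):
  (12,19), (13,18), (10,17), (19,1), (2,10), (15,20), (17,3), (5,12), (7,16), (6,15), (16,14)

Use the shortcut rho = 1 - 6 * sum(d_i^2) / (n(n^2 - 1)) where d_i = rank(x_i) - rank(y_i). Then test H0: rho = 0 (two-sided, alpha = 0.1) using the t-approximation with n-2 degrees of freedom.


Step 1: Rank x and y separately (midranks; no ties here).
rank(x): 12->6, 13->7, 10->5, 19->11, 2->1, 15->8, 17->10, 5->2, 7->4, 6->3, 16->9
rank(y): 19->10, 18->9, 17->8, 1->1, 10->3, 20->11, 3->2, 12->4, 16->7, 15->6, 14->5
Step 2: d_i = R_x(i) - R_y(i); compute d_i^2.
  (6-10)^2=16, (7-9)^2=4, (5-8)^2=9, (11-1)^2=100, (1-3)^2=4, (8-11)^2=9, (10-2)^2=64, (2-4)^2=4, (4-7)^2=9, (3-6)^2=9, (9-5)^2=16
sum(d^2) = 244.
Step 3: rho = 1 - 6*244 / (11*(11^2 - 1)) = 1 - 1464/1320 = -0.109091.
Step 4: Under H0, t = rho * sqrt((n-2)/(1-rho^2)) = -0.3292 ~ t(9).
Step 5: Two-sided p-value from the t-distribution with 9 df = 0.749509.
Step 6: alpha = 0.1. fail to reject H0.

rho = -0.1091, p = 0.749509, fail to reject H0 at alpha = 0.1.


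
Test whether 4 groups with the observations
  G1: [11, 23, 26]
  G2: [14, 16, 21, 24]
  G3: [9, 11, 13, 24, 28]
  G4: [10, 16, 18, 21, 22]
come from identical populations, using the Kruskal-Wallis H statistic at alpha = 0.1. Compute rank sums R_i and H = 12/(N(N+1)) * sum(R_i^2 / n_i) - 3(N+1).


Step 1: Combine all N = 17 observations and assign midranks.
sorted (value, group, rank): (9,G3,1), (10,G4,2), (11,G1,3.5), (11,G3,3.5), (13,G3,5), (14,G2,6), (16,G2,7.5), (16,G4,7.5), (18,G4,9), (21,G2,10.5), (21,G4,10.5), (22,G4,12), (23,G1,13), (24,G2,14.5), (24,G3,14.5), (26,G1,16), (28,G3,17)
Step 2: Sum ranks within each group.
R_1 = 32.5 (n_1 = 3)
R_2 = 38.5 (n_2 = 4)
R_3 = 41 (n_3 = 5)
R_4 = 41 (n_4 = 5)
Step 3: H = 12/(N(N+1)) * sum(R_i^2/n_i) - 3(N+1)
     = 12/(17*18) * (32.5^2/3 + 38.5^2/4 + 41^2/5 + 41^2/5) - 3*18
     = 0.039216 * 1395.05 - 54
     = 0.707680.
Step 4: Ties present; correction factor C = 1 - 24/(17^3 - 17) = 0.995098. Corrected H = 0.707680 / 0.995098 = 0.711166.
Step 5: Under H0, H ~ chi^2(3); p-value = 0.870575.
Step 6: alpha = 0.1. fail to reject H0.

H = 0.7112, df = 3, p = 0.870575, fail to reject H0.


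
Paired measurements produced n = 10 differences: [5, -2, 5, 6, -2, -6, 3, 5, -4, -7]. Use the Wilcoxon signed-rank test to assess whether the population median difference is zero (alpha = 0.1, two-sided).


Step 1: Drop any zero differences (none here) and take |d_i|.
|d| = [5, 2, 5, 6, 2, 6, 3, 5, 4, 7]
Step 2: Midrank |d_i| (ties get averaged ranks).
ranks: |5|->6, |2|->1.5, |5|->6, |6|->8.5, |2|->1.5, |6|->8.5, |3|->3, |5|->6, |4|->4, |7|->10
Step 3: Attach original signs; sum ranks with positive sign and with negative sign.
W+ = 6 + 6 + 8.5 + 3 + 6 = 29.5
W- = 1.5 + 1.5 + 8.5 + 4 + 10 = 25.5
(Check: W+ + W- = 55 should equal n(n+1)/2 = 55.)
Step 4: Test statistic W = min(W+, W-) = 25.5.
Step 5: Ties in |d|, so use the tie-corrected normal approximation.
        E[W] = n(n+1)/4 = 10*11/4 = 27.5.
        Tie groups: |d|=2 (t=2), |d|=5 (t=3), |d|=6 (t=2); sum(t^3 - t) = 36.
        Var[W] = n(n+1)(2n+1)/24 - sum(t^3-t)/48 = 2310/24 - 36/48 = 95.5.
        z = (W - E[W]) / sqrt(Var[W]) = (25.5 - 27.5) / 9.7724 = -0.2047.
        Two-sided p = 2*Phi(z) = 0.837839.
Step 6: alpha = 0.1. fail to reject H0.

W+ = 29.5, W- = 25.5, W = min = 25.5, p = 0.837839, fail to reject H0.


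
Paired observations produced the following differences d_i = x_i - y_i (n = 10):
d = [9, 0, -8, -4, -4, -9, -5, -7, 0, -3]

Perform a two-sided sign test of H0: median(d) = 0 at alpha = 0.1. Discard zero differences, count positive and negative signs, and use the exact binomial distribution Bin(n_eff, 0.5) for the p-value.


Step 1: Discard zero differences. Original n = 10; n_eff = number of nonzero differences = 8.
Nonzero differences (with sign): +9, -8, -4, -4, -9, -5, -7, -3
Step 2: Count signs: positive = 1, negative = 7.
Step 3: Under H0: P(positive) = 0.5, so the number of positives S ~ Bin(8, 0.5).
Step 4: Two-sided exact p-value = sum of Bin(8,0.5) probabilities at or below the observed probability = 0.070312.
Step 5: alpha = 0.1. reject H0.

n_eff = 8, pos = 1, neg = 7, p = 0.070312, reject H0.


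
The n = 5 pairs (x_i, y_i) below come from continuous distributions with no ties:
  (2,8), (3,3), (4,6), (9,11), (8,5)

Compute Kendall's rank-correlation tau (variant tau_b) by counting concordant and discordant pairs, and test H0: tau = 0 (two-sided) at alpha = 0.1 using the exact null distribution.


Step 1: Enumerate the 10 unordered pairs (i,j) with i<j and classify each by sign(x_j-x_i) * sign(y_j-y_i).
  (1,2):dx=+1,dy=-5->D; (1,3):dx=+2,dy=-2->D; (1,4):dx=+7,dy=+3->C; (1,5):dx=+6,dy=-3->D
  (2,3):dx=+1,dy=+3->C; (2,4):dx=+6,dy=+8->C; (2,5):dx=+5,dy=+2->C; (3,4):dx=+5,dy=+5->C
  (3,5):dx=+4,dy=-1->D; (4,5):dx=-1,dy=-6->C
Step 2: C = 6, D = 4, total pairs = 10.
Step 3: tau = (C - D)/(n(n-1)/2) = (6 - 4)/10 = 0.200000.
Step 4: Exact two-sided p-value (enumerate n! = 120 permutations of y under H0): p = 0.816667.
Step 5: alpha = 0.1. fail to reject H0.

tau_b = 0.2000 (C=6, D=4), p = 0.816667, fail to reject H0.


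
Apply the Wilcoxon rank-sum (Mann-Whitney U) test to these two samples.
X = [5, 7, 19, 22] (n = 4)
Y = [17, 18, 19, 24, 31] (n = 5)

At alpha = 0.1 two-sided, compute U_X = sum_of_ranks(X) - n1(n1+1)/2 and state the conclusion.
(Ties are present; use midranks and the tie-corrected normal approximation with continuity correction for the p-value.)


Step 1: Combine and sort all 9 observations; assign midranks.
sorted (value, group): (5,X), (7,X), (17,Y), (18,Y), (19,X), (19,Y), (22,X), (24,Y), (31,Y)
ranks: 5->1, 7->2, 17->3, 18->4, 19->5.5, 19->5.5, 22->7, 24->8, 31->9
Step 2: Rank sum for X: R1 = 1 + 2 + 5.5 + 7 = 15.5.
Step 3: U_X = R1 - n1(n1+1)/2 = 15.5 - 4*5/2 = 15.5 - 10 = 5.5.
       U_Y = n1*n2 - U_X = 20 - 5.5 = 14.5.
Step 4: Ties are present, so use the tie-corrected normal approximation (with continuity correction) for the p-value.
Step 5: p-value = 0.325163; compare to alpha = 0.1. fail to reject H0.

U_X = 5.5, p = 0.325163, fail to reject H0 at alpha = 0.1.
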